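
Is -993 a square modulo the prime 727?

(-993/727)
  = -(993/727)    [727 ≡ 3 mod 4 ⇒ (-1/727) = -1]
  = -(266/727)    [993 ≡ 266 mod 727]
  = -(133/727)    [727 ≡ 7 mod 8 ⇒ (2/727) = +1]
  = -(727/133)    [QR: 133 ≡ 1 mod 4, sign kept]
  = -(62/133)    [727 ≡ 62 mod 133]
  = (31/133)    [133 ≡ 5 mod 8 ⇒ (2/133) = -1]
  = (133/31)    [QR: 133 ≡ 1 mod 4, sign kept]
  = (9/31)    [133 ≡ 9 mod 31]
  = (31/9)    [QR: 9 ≡ 1 mod 4, sign kept]
  = (4/9)    [31 ≡ 4 mod 9]
  = (1/9)    [9 ≡ 1 mod 8 ⇒ (2/9)^2 = +1]
  = 1    [(1/9) = 1]
(-993/727) = 1, and 727 is prime, so -993 is a quadratic residue mod 727.

yes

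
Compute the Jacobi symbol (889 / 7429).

889 ≡ 1 (mod 4), so quadratic reciprocity gives (889 / 7429) = (7429 / 889). Reduce: 7429 ≡ 317 (mod 889). Now have (317 / 889).
317 ≡ 1 (mod 4), so quadratic reciprocity gives (317 / 889) = (889 / 317). Reduce: 889 ≡ 255 (mod 317). Now have (255 / 317).
317 ≡ 1 (mod 4), so quadratic reciprocity gives (255 / 317) = (317 / 255). Reduce: 317 ≡ 62 (mod 255). Now have (62 / 255).
Factor out 2: 62 = 2·31. Since 255 ≡ 7 (mod 8), (2 / 255) = +1. Now have (31 / 255).
Both 31 ≡ 3 and 255 ≡ 3 (mod 4), so reciprocity gives (31 / 255) = -(255 / 31). Reduce: 255 ≡ 7 (mod 31). Now have -(7 / 31).
Both 7 ≡ 3 and 31 ≡ 3 (mod 4), so reciprocity gives (7 / 31) = -(31 / 7). Reduce: 31 ≡ 3 (mod 7). Now have (3 / 7).
Both 3 ≡ 3 and 7 ≡ 3 (mod 4), so reciprocity gives (3 / 7) = -(7 / 3). Reduce: 7 ≡ 1 (mod 3). Now have -(1 / 3).
(1 / 3) = 1. Collecting the sign factors: -1.

-1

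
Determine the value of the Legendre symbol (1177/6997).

1

1177 ≡ 1 (mod 4), so quadratic reciprocity gives (1177/6997) = (6997/1177). Reduce: 6997 ≡ 1112 (mod 1177). Now have (1112/1177).
Factor out 2: 1112 = 2^3·139. Since 1177 ≡ 1 (mod 8), (2/1177) = +1, and (2/1177)^3 = +1. Now have (139/1177).
1177 ≡ 1 (mod 4), so quadratic reciprocity gives (139/1177) = (1177/139). Reduce: 1177 ≡ 65 (mod 139). Now have (65/139).
65 ≡ 1 (mod 4), so quadratic reciprocity gives (65/139) = (139/65). Reduce: 139 ≡ 9 (mod 65). Now have (9/65).
9 ≡ 1 (mod 4), so quadratic reciprocity gives (9/65) = (65/9). Reduce: 65 ≡ 2 (mod 9). Now have (2/9).
Factor out 2: 2 = 2. Since 9 ≡ 1 (mod 8), (2/9) = +1. Now have (1/9).
(1/9) = 1. Collecting the sign factors: 1.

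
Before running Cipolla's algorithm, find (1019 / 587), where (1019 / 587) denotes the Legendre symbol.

1

Reduce the numerator: 1019 ≡ 432 (mod 587), so (1019 / 587) = (432 / 587).
Factor out 2: 432 = 2^4·27. Since 587 ≡ 3 (mod 8), (2 / 587) = -1, and (2 / 587)^4 = +1. Now have (27 / 587).
Both 27 ≡ 3 and 587 ≡ 3 (mod 4), so reciprocity gives (27 / 587) = -(587 / 27). Reduce: 587 ≡ 20 (mod 27). Now have -(20 / 27).
Factor out 2: 20 = 2^2·5. Since 27 ≡ 3 (mod 8), (2 / 27) = -1, and (2 / 27)^2 = +1. Now have -(5 / 27).
5 ≡ 1 (mod 4), so quadratic reciprocity gives (5 / 27) = (27 / 5). Reduce: 27 ≡ 2 (mod 5). Now have -(2 / 5).
Factor out 2: 2 = 2. Since 5 ≡ 5 (mod 8), (2 / 5) = -1. Now have (1 / 5).
(1 / 5) = 1. Collecting the sign factors: 1.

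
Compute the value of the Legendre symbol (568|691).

-1

Factor out 2: 568 = 2^3·71. Since 691 ≡ 3 (mod 8), (2|691) = -1, and (2|691)^3 = -1. Now have -(71|691).
Both 71 ≡ 3 and 691 ≡ 3 (mod 4), so reciprocity gives (71|691) = -(691|71). Reduce: 691 ≡ 52 (mod 71). Now have (52|71).
Factor out 2: 52 = 2^2·13. Since 71 ≡ 7 (mod 8), (2|71) = +1, and (2|71)^2 = +1. Now have (13|71).
13 ≡ 1 (mod 4), so quadratic reciprocity gives (13|71) = (71|13). Reduce: 71 ≡ 6 (mod 13). Now have (6|13).
Factor out 2: 6 = 2·3. Since 13 ≡ 5 (mod 8), (2|13) = -1. Now have -(3|13).
13 ≡ 1 (mod 4), so quadratic reciprocity gives (3|13) = (13|3). Reduce: 13 ≡ 1 (mod 3). Now have -(1|3).
(1|3) = 1. Collecting the sign factors: -1.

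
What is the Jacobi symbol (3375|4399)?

-1

Both 3375 ≡ 3 and 4399 ≡ 3 (mod 4), so reciprocity gives (3375|4399) = -(4399|3375). Reduce: 4399 ≡ 1024 (mod 3375). Now have -(1024|3375).
Factor out 2: 1024 = 2^10. Since 3375 ≡ 7 (mod 8), (2|3375) = +1, and (2|3375)^10 = +1. Now have -(1|3375).
(1|3375) = 1. Collecting the sign factors: -1.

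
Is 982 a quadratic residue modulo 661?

(982|661)
  = (321|661)    [982 ≡ 321 mod 661]
  = (661|321)    [QR: 321 ≡ 1 mod 4, sign kept]
  = (19|321)    [661 ≡ 19 mod 321]
  = (321|19)    [QR: 321 ≡ 1 mod 4, sign kept]
  = (17|19)    [321 ≡ 17 mod 19]
  = (19|17)    [QR: 17 ≡ 1 mod 4, sign kept]
  = (2|17)    [19 ≡ 2 mod 17]
  = (1|17)    [17 ≡ 1 mod 8 ⇒ (2|17) = +1]
  = 1    [(1|17) = 1]
(982|661) = 1, and 661 is prime, so 982 is a quadratic residue mod 661.

yes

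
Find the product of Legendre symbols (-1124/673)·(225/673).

1

By multiplicativity, (-1124·225/673) = (-1124/673)·(225/673).
First factor (-1124/673):
(-1124/673)
  = (222/673)    [-1124 ≡ 222 mod 673]
  = (111/673)    [673 ≡ 1 mod 8 ⇒ (2/673) = +1]
  = (673/111)    [QR: 673 ≡ 1 mod 4, sign kept]
  = (7/111)    [673 ≡ 7 mod 111]
  = -(111/7)    [QR: both ≡ 3 mod 4, sign flips]
  = -(6/7)    [111 ≡ 6 mod 7]
  = -(3/7)    [7 ≡ 7 mod 8 ⇒ (2/7) = +1]
  = (7/3)    [QR: both ≡ 3 mod 4, sign flips]
  = (1/3)    [7 ≡ 1 mod 3]
  = 1    [(1/3) = 1]
Second factor (225/673):
(225/673)
  = (673/225)    [QR: 225 ≡ 1 mod 4, sign kept]
  = (223/225)    [673 ≡ 223 mod 225]
  = (225/223)    [QR: 225 ≡ 1 mod 4, sign kept]
  = (2/223)    [225 ≡ 2 mod 223]
  = (1/223)    [223 ≡ 7 mod 8 ⇒ (2/223) = +1]
  = 1    [(1/223) = 1]
Product: (1)·(1) = 1.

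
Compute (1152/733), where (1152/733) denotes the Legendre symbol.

(1152/733)
  = (419/733)    [1152 ≡ 419 mod 733]
  = (733/419)    [QR: 733 ≡ 1 mod 4, sign kept]
  = (314/419)    [733 ≡ 314 mod 419]
  = -(157/419)    [419 ≡ 3 mod 8 ⇒ (2/419) = -1]
  = -(419/157)    [QR: 157 ≡ 1 mod 4, sign kept]
  = -(105/157)    [419 ≡ 105 mod 157]
  = -(157/105)    [QR: 105 ≡ 1 mod 4, sign kept]
  = -(52/105)    [157 ≡ 52 mod 105]
  = -(13/105)    [105 ≡ 1 mod 8 ⇒ (2/105)^2 = +1]
  = -(105/13)    [QR: 13 ≡ 1 mod 4, sign kept]
  = -(1/13)    [105 ≡ 1 mod 13]
  = -1    [(1/13) = 1]

-1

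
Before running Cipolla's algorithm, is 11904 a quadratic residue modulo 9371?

yes

(11904/9371)
  = (2533/9371)    [11904 ≡ 2533 mod 9371]
  = (9371/2533)    [QR: 2533 ≡ 1 mod 4, sign kept]
  = (1772/2533)    [9371 ≡ 1772 mod 2533]
  = (443/2533)    [2533 ≡ 5 mod 8 ⇒ (2/2533)^2 = +1]
  = (2533/443)    [QR: 2533 ≡ 1 mod 4, sign kept]
  = (318/443)    [2533 ≡ 318 mod 443]
  = -(159/443)    [443 ≡ 3 mod 8 ⇒ (2/443) = -1]
  = (443/159)    [QR: both ≡ 3 mod 4, sign flips]
  = (125/159)    [443 ≡ 125 mod 159]
  = (159/125)    [QR: 125 ≡ 1 mod 4, sign kept]
  = (34/125)    [159 ≡ 34 mod 125]
  = -(17/125)    [125 ≡ 5 mod 8 ⇒ (2/125) = -1]
  = -(125/17)    [QR: 17 ≡ 1 mod 4, sign kept]
  = -(6/17)    [125 ≡ 6 mod 17]
  = -(3/17)    [17 ≡ 1 mod 8 ⇒ (2/17) = +1]
  = -(17/3)    [QR: 17 ≡ 1 mod 4, sign kept]
  = -(2/3)    [17 ≡ 2 mod 3]
  = (1/3)    [3 ≡ 3 mod 8 ⇒ (2/3) = -1]
  = 1    [(1/3) = 1]
(11904/9371) = 1, and 9371 is prime, so 11904 is a quadratic residue mod 9371.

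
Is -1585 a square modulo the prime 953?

yes

(-1585/953)
  = (1585/953)    [953 ≡ 1 mod 4 ⇒ (-1/953) = +1]
  = (632/953)    [1585 ≡ 632 mod 953]
  = (79/953)    [953 ≡ 1 mod 8 ⇒ (2/953)^3 = +1]
  = (953/79)    [QR: 953 ≡ 1 mod 4, sign kept]
  = (5/79)    [953 ≡ 5 mod 79]
  = (79/5)    [QR: 5 ≡ 1 mod 4, sign kept]
  = (4/5)    [79 ≡ 4 mod 5]
  = (1/5)    [5 ≡ 5 mod 8 ⇒ (2/5)^2 = +1]
  = 1    [(1/5) = 1]
The Legendre symbol is 1, so x^2 ≡ -1585 (mod 953) has solution.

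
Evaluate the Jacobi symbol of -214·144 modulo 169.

1

By multiplicativity, (-214·144/169) = (-214/169)·(144/169).
First factor (-214/169):
Reduce the numerator: -214 ≡ 124 (mod 169), so (-214/169) = (124/169).
Factor out 2: 124 = 2^2·31. Since 169 ≡ 1 (mod 8), (2/169) = +1, and (2/169)^2 = +1. Now have (31/169).
169 ≡ 1 (mod 4), so quadratic reciprocity gives (31/169) = (169/31). Reduce: 169 ≡ 14 (mod 31). Now have (14/31).
Factor out 2: 14 = 2·7. Since 31 ≡ 7 (mod 8), (2/31) = +1. Now have (7/31).
Both 7 ≡ 3 and 31 ≡ 3 (mod 4), so reciprocity gives (7/31) = -(31/7). Reduce: 31 ≡ 3 (mod 7). Now have -(3/7).
Both 3 ≡ 3 and 7 ≡ 3 (mod 4), so reciprocity gives (3/7) = -(7/3). Reduce: 7 ≡ 1 (mod 3). Now have (1/3).
(1/3) = 1. Collecting the sign factors: 1.
Second factor (144/169):
Factor out 2: 144 = 2^4·9. Since 169 ≡ 1 (mod 8), (2/169) = +1, and (2/169)^4 = +1. Now have (9/169).
9 ≡ 1 (mod 4), so quadratic reciprocity gives (9/169) = (169/9). Reduce: 169 ≡ 7 (mod 9). Now have (7/9).
9 ≡ 1 (mod 4), so quadratic reciprocity gives (7/9) = (9/7). Reduce: 9 ≡ 2 (mod 7). Now have (2/7).
Factor out 2: 2 = 2. Since 7 ≡ 7 (mod 8), (2/7) = +1. Now have (1/7).
(1/7) = 1. Collecting the sign factors: 1.
Product: (1)·(1) = 1.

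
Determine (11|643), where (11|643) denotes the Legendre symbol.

-1

(11|643)
  = -(643|11)    [QR: both ≡ 3 mod 4, sign flips]
  = -(5|11)    [643 ≡ 5 mod 11]
  = -(11|5)    [QR: 5 ≡ 1 mod 4, sign kept]
  = -(1|5)    [11 ≡ 1 mod 5]
  = -1    [(1|5) = 1]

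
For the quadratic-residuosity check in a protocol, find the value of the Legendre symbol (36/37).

Factor out 2: 36 = 2^2·9. Since 37 ≡ 5 (mod 8), (2/37) = -1, and (2/37)^2 = +1. Now have (9/37).
9 ≡ 1 (mod 4), so quadratic reciprocity gives (9/37) = (37/9). Reduce: 37 ≡ 1 (mod 9). Now have (1/9).
(1/9) = 1. Collecting the sign factors: 1.

1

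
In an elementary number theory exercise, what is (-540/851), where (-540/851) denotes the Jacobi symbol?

-1

(-540/851)
  = (311/851)    [-540 ≡ 311 mod 851]
  = -(851/311)    [QR: both ≡ 3 mod 4, sign flips]
  = -(229/311)    [851 ≡ 229 mod 311]
  = -(311/229)    [QR: 229 ≡ 1 mod 4, sign kept]
  = -(82/229)    [311 ≡ 82 mod 229]
  = (41/229)    [229 ≡ 5 mod 8 ⇒ (2/229) = -1]
  = (229/41)    [QR: 41 ≡ 1 mod 4, sign kept]
  = (24/41)    [229 ≡ 24 mod 41]
  = (3/41)    [41 ≡ 1 mod 8 ⇒ (2/41)^3 = +1]
  = (41/3)    [QR: 41 ≡ 1 mod 4, sign kept]
  = (2/3)    [41 ≡ 2 mod 3]
  = -(1/3)    [3 ≡ 3 mod 8 ⇒ (2/3) = -1]
  = -1    [(1/3) = 1]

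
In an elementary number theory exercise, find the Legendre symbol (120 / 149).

(120 / 149)
  = -(15 / 149)    [149 ≡ 5 mod 8 ⇒ (2 / 149)^3 = -1]
  = -(149 / 15)    [QR: 149 ≡ 1 mod 4, sign kept]
  = -(14 / 15)    [149 ≡ 14 mod 15]
  = -(7 / 15)    [15 ≡ 7 mod 8 ⇒ (2 / 15) = +1]
  = (15 / 7)    [QR: both ≡ 3 mod 4, sign flips]
  = (1 / 7)    [15 ≡ 1 mod 7]
  = 1    [(1 / 7) = 1]

1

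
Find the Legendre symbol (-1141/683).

(-1141/683)
  = -(1141/683)    [683 ≡ 3 mod 4 ⇒ (-1/683) = -1]
  = -(458/683)    [1141 ≡ 458 mod 683]
  = (229/683)    [683 ≡ 3 mod 8 ⇒ (2/683) = -1]
  = (683/229)    [QR: 229 ≡ 1 mod 4, sign kept]
  = (225/229)    [683 ≡ 225 mod 229]
  = (229/225)    [QR: 225 ≡ 1 mod 4, sign kept]
  = (4/225)    [229 ≡ 4 mod 225]
  = (1/225)    [225 ≡ 1 mod 8 ⇒ (2/225)^2 = +1]
  = 1    [(1/225) = 1]

1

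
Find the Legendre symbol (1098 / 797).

Reduce the numerator: 1098 ≡ 301 (mod 797), so (1098 / 797) = (301 / 797).
301 ≡ 1 (mod 4), so quadratic reciprocity gives (301 / 797) = (797 / 301). Reduce: 797 ≡ 195 (mod 301). Now have (195 / 301).
301 ≡ 1 (mod 4), so quadratic reciprocity gives (195 / 301) = (301 / 195). Reduce: 301 ≡ 106 (mod 195). Now have (106 / 195).
Factor out 2: 106 = 2·53. Since 195 ≡ 3 (mod 8), (2 / 195) = -1. Now have -(53 / 195).
53 ≡ 1 (mod 4), so quadratic reciprocity gives (53 / 195) = (195 / 53). Reduce: 195 ≡ 36 (mod 53). Now have -(36 / 53).
Factor out 2: 36 = 2^2·9. Since 53 ≡ 5 (mod 8), (2 / 53) = -1, and (2 / 53)^2 = +1. Now have -(9 / 53).
9 ≡ 1 (mod 4), so quadratic reciprocity gives (9 / 53) = (53 / 9). Reduce: 53 ≡ 8 (mod 9). Now have -(8 / 9).
Factor out 2: 8 = 2^3. Since 9 ≡ 1 (mod 8), (2 / 9) = +1, and (2 / 9)^3 = +1. Now have -(1 / 9).
(1 / 9) = 1. Collecting the sign factors: -1.

-1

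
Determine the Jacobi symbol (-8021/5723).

Pull out -1: (-8021/5723) = (-1/5723)·(8021/5723). Since 5723 ≡ 3 (mod 4), (-1/5723) = -1. Now have -(8021/5723).
Reduce the numerator: 8021 ≡ 2298 (mod 5723), so (8021/5723) = (2298/5723).
Factor out 2: 2298 = 2·1149. Since 5723 ≡ 3 (mod 8), (2/5723) = -1. Now have (1149/5723).
1149 ≡ 1 (mod 4), so quadratic reciprocity gives (1149/5723) = (5723/1149). Reduce: 5723 ≡ 1127 (mod 1149). Now have (1127/1149).
1149 ≡ 1 (mod 4), so quadratic reciprocity gives (1127/1149) = (1149/1127). Reduce: 1149 ≡ 22 (mod 1127). Now have (22/1127).
Factor out 2: 22 = 2·11. Since 1127 ≡ 7 (mod 8), (2/1127) = +1. Now have (11/1127).
Both 11 ≡ 3 and 1127 ≡ 3 (mod 4), so reciprocity gives (11/1127) = -(1127/11). Reduce: 1127 ≡ 5 (mod 11). Now have -(5/11).
5 ≡ 1 (mod 4), so quadratic reciprocity gives (5/11) = (11/5). Reduce: 11 ≡ 1 (mod 5). Now have -(1/5).
(1/5) = 1. Collecting the sign factors: -1.

-1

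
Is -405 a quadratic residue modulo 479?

(-405/479)
  = (74/479)    [-405 ≡ 74 mod 479]
  = (37/479)    [479 ≡ 7 mod 8 ⇒ (2/479) = +1]
  = (479/37)    [QR: 37 ≡ 1 mod 4, sign kept]
  = (35/37)    [479 ≡ 35 mod 37]
  = (37/35)    [QR: 37 ≡ 1 mod 4, sign kept]
  = (2/35)    [37 ≡ 2 mod 35]
  = -(1/35)    [35 ≡ 3 mod 8 ⇒ (2/35) = -1]
  = -1    [(1/35) = 1]
(-405/479) = -1, and 479 is prime, so -405 is not a quadratic residue mod 479.

no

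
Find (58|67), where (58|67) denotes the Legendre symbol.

Factor out 2: 58 = 2·29. Since 67 ≡ 3 (mod 8), (2|67) = -1. Now have -(29|67).
29 ≡ 1 (mod 4), so quadratic reciprocity gives (29|67) = (67|29). Reduce: 67 ≡ 9 (mod 29). Now have -(9|29).
9 ≡ 1 (mod 4), so quadratic reciprocity gives (9|29) = (29|9). Reduce: 29 ≡ 2 (mod 9). Now have -(2|9).
Factor out 2: 2 = 2. Since 9 ≡ 1 (mod 8), (2|9) = +1. Now have -(1|9).
(1|9) = 1. Collecting the sign factors: -1.

-1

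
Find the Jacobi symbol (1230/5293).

1

(1230/5293)
  = -(615/5293)    [5293 ≡ 5 mod 8 ⇒ (2/5293) = -1]
  = -(5293/615)    [QR: 5293 ≡ 1 mod 4, sign kept]
  = -(373/615)    [5293 ≡ 373 mod 615]
  = -(615/373)    [QR: 373 ≡ 1 mod 4, sign kept]
  = -(242/373)    [615 ≡ 242 mod 373]
  = (121/373)    [373 ≡ 5 mod 8 ⇒ (2/373) = -1]
  = (373/121)    [QR: 121 ≡ 1 mod 4, sign kept]
  = (10/121)    [373 ≡ 10 mod 121]
  = (5/121)    [121 ≡ 1 mod 8 ⇒ (2/121) = +1]
  = (121/5)    [QR: 5 ≡ 1 mod 4, sign kept]
  = (1/5)    [121 ≡ 1 mod 5]
  = 1    [(1/5) = 1]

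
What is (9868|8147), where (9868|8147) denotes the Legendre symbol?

1

(9868|8147)
  = (1721|8147)    [9868 ≡ 1721 mod 8147]
  = (8147|1721)    [QR: 1721 ≡ 1 mod 4, sign kept]
  = (1263|1721)    [8147 ≡ 1263 mod 1721]
  = (1721|1263)    [QR: 1721 ≡ 1 mod 4, sign kept]
  = (458|1263)    [1721 ≡ 458 mod 1263]
  = (229|1263)    [1263 ≡ 7 mod 8 ⇒ (2|1263) = +1]
  = (1263|229)    [QR: 229 ≡ 1 mod 4, sign kept]
  = (118|229)    [1263 ≡ 118 mod 229]
  = -(59|229)    [229 ≡ 5 mod 8 ⇒ (2|229) = -1]
  = -(229|59)    [QR: 229 ≡ 1 mod 4, sign kept]
  = -(52|59)    [229 ≡ 52 mod 59]
  = -(13|59)    [59 ≡ 3 mod 8 ⇒ (2|59)^2 = +1]
  = -(59|13)    [QR: 13 ≡ 1 mod 4, sign kept]
  = -(7|13)    [59 ≡ 7 mod 13]
  = -(13|7)    [QR: 13 ≡ 1 mod 4, sign kept]
  = -(6|7)    [13 ≡ 6 mod 7]
  = -(3|7)    [7 ≡ 7 mod 8 ⇒ (2|7) = +1]
  = (7|3)    [QR: both ≡ 3 mod 4, sign flips]
  = (1|3)    [7 ≡ 1 mod 3]
  = 1    [(1|3) = 1]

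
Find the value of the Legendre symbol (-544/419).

-1

(-544/419)
  = (294/419)    [-544 ≡ 294 mod 419]
  = -(147/419)    [419 ≡ 3 mod 8 ⇒ (2/419) = -1]
  = (419/147)    [QR: both ≡ 3 mod 4, sign flips]
  = (125/147)    [419 ≡ 125 mod 147]
  = (147/125)    [QR: 125 ≡ 1 mod 4, sign kept]
  = (22/125)    [147 ≡ 22 mod 125]
  = -(11/125)    [125 ≡ 5 mod 8 ⇒ (2/125) = -1]
  = -(125/11)    [QR: 125 ≡ 1 mod 4, sign kept]
  = -(4/11)    [125 ≡ 4 mod 11]
  = -(1/11)    [11 ≡ 3 mod 8 ⇒ (2/11)^2 = +1]
  = -1    [(1/11) = 1]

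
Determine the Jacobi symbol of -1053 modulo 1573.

0

Reduce the numerator: -1053 ≡ 520 (mod 1573), so (-1053 / 1573) = (520 / 1573).
Factor out 2: 520 = 2^3·65. Since 1573 ≡ 5 (mod 8), (2 / 1573) = -1, and (2 / 1573)^3 = -1. Now have -(65 / 1573).
65 ≡ 1 (mod 4), so quadratic reciprocity gives (65 / 1573) = (1573 / 65). Reduce: 1573 ≡ 13 (mod 65). Now have -(13 / 65).
13 ≡ 1 (mod 4), so quadratic reciprocity gives (13 / 65) = (65 / 13). Reduce: 65 ≡ 0 (mod 13). Now have -(0 / 13).
The numerator is now 0 with denominator 13 > 1: the symbol is 0.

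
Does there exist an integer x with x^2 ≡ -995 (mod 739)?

(-995/739)
  = (483/739)    [-995 ≡ 483 mod 739]
  = -(739/483)    [QR: both ≡ 3 mod 4, sign flips]
  = -(256/483)    [739 ≡ 256 mod 483]
  = -(1/483)    [483 ≡ 3 mod 8 ⇒ (2/483)^8 = +1]
  = -1    [(1/483) = 1]
(-995/739) = -1, and 739 is prime, so -995 is not a quadratic residue mod 739.

no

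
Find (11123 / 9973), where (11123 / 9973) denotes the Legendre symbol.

Reduce the numerator: 11123 ≡ 1150 (mod 9973), so (11123 / 9973) = (1150 / 9973).
Factor out 2: 1150 = 2·575. Since 9973 ≡ 5 (mod 8), (2 / 9973) = -1. Now have -(575 / 9973).
9973 ≡ 1 (mod 4), so quadratic reciprocity gives (575 / 9973) = (9973 / 575). Reduce: 9973 ≡ 198 (mod 575). Now have -(198 / 575).
Factor out 2: 198 = 2·99. Since 575 ≡ 7 (mod 8), (2 / 575) = +1. Now have -(99 / 575).
Both 99 ≡ 3 and 575 ≡ 3 (mod 4), so reciprocity gives (99 / 575) = -(575 / 99). Reduce: 575 ≡ 80 (mod 99). Now have (80 / 99).
Factor out 2: 80 = 2^4·5. Since 99 ≡ 3 (mod 8), (2 / 99) = -1, and (2 / 99)^4 = +1. Now have (5 / 99).
5 ≡ 1 (mod 4), so quadratic reciprocity gives (5 / 99) = (99 / 5). Reduce: 99 ≡ 4 (mod 5). Now have (4 / 5).
Factor out 2: 4 = 2^2. Since 5 ≡ 5 (mod 8), (2 / 5) = -1, and (2 / 5)^2 = +1. Now have (1 / 5).
(1 / 5) = 1. Collecting the sign factors: 1.

1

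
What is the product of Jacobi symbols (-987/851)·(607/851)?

By multiplicativity, (-987·607/851) = (-987/851)·(607/851).
First factor (-987/851):
(-987/851)
  = (715/851)    [-987 ≡ 715 mod 851]
  = -(851/715)    [QR: both ≡ 3 mod 4, sign flips]
  = -(136/715)    [851 ≡ 136 mod 715]
  = (17/715)    [715 ≡ 3 mod 8 ⇒ (2/715)^3 = -1]
  = (715/17)    [QR: 17 ≡ 1 mod 4, sign kept]
  = (1/17)    [715 ≡ 1 mod 17]
  = 1    [(1/17) = 1]
Second factor (607/851):
(607/851)
  = -(851/607)    [QR: both ≡ 3 mod 4, sign flips]
  = -(244/607)    [851 ≡ 244 mod 607]
  = -(61/607)    [607 ≡ 7 mod 8 ⇒ (2/607)^2 = +1]
  = -(607/61)    [QR: 61 ≡ 1 mod 4, sign kept]
  = -(58/61)    [607 ≡ 58 mod 61]
  = (29/61)    [61 ≡ 5 mod 8 ⇒ (2/61) = -1]
  = (61/29)    [QR: 29 ≡ 1 mod 4, sign kept]
  = (3/29)    [61 ≡ 3 mod 29]
  = (29/3)    [QR: 29 ≡ 1 mod 4, sign kept]
  = (2/3)    [29 ≡ 2 mod 3]
  = -(1/3)    [3 ≡ 3 mod 8 ⇒ (2/3) = -1]
  = -1    [(1/3) = 1]
Product: (1)·(-1) = -1.

-1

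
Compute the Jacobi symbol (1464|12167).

-1

(1464|12167)
  = (183|12167)    [12167 ≡ 7 mod 8 ⇒ (2|12167)^3 = +1]
  = -(12167|183)    [QR: both ≡ 3 mod 4, sign flips]
  = -(89|183)    [12167 ≡ 89 mod 183]
  = -(183|89)    [QR: 89 ≡ 1 mod 4, sign kept]
  = -(5|89)    [183 ≡ 5 mod 89]
  = -(89|5)    [QR: 5 ≡ 1 mod 4, sign kept]
  = -(4|5)    [89 ≡ 4 mod 5]
  = -(1|5)    [5 ≡ 5 mod 8 ⇒ (2|5)^2 = +1]
  = -1    [(1|5) = 1]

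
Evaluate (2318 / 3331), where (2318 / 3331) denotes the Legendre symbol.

-1

Factor out 2: 2318 = 2·1159. Since 3331 ≡ 3 (mod 8), (2 / 3331) = -1. Now have -(1159 / 3331).
Both 1159 ≡ 3 and 3331 ≡ 3 (mod 4), so reciprocity gives (1159 / 3331) = -(3331 / 1159). Reduce: 3331 ≡ 1013 (mod 1159). Now have (1013 / 1159).
1013 ≡ 1 (mod 4), so quadratic reciprocity gives (1013 / 1159) = (1159 / 1013). Reduce: 1159 ≡ 146 (mod 1013). Now have (146 / 1013).
Factor out 2: 146 = 2·73. Since 1013 ≡ 5 (mod 8), (2 / 1013) = -1. Now have -(73 / 1013).
73 ≡ 1 (mod 4), so quadratic reciprocity gives (73 / 1013) = (1013 / 73). Reduce: 1013 ≡ 64 (mod 73). Now have -(64 / 73).
Factor out 2: 64 = 2^6. Since 73 ≡ 1 (mod 8), (2 / 73) = +1, and (2 / 73)^6 = +1. Now have -(1 / 73).
(1 / 73) = 1. Collecting the sign factors: -1.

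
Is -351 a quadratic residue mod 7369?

no

(-351|7369)
  = (7018|7369)    [-351 ≡ 7018 mod 7369]
  = (3509|7369)    [7369 ≡ 1 mod 8 ⇒ (2|7369) = +1]
  = (7369|3509)    [QR: 3509 ≡ 1 mod 4, sign kept]
  = (351|3509)    [7369 ≡ 351 mod 3509]
  = (3509|351)    [QR: 3509 ≡ 1 mod 4, sign kept]
  = (350|351)    [3509 ≡ 350 mod 351]
  = (175|351)    [351 ≡ 7 mod 8 ⇒ (2|351) = +1]
  = -(351|175)    [QR: both ≡ 3 mod 4, sign flips]
  = -(1|175)    [351 ≡ 1 mod 175]
  = -1    [(1|175) = 1]
The Legendre symbol is -1, so x^2 ≡ -351 (mod 7369) has no solution.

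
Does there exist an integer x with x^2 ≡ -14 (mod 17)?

no

(-14/17)
  = (14/17)    [17 ≡ 1 mod 4 ⇒ (-1/17) = +1]
  = (7/17)    [17 ≡ 1 mod 8 ⇒ (2/17) = +1]
  = (17/7)    [QR: 17 ≡ 1 mod 4, sign kept]
  = (3/7)    [17 ≡ 3 mod 7]
  = -(7/3)    [QR: both ≡ 3 mod 4, sign flips]
  = -(1/3)    [7 ≡ 1 mod 3]
  = -1    [(1/3) = 1]
(-14/17) = -1, and 17 is prime, so -14 is not a quadratic residue mod 17.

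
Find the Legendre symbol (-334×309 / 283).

1

By multiplicativity, (-334·309 / 283) = (-334 / 283)·(309 / 283).
First factor (-334 / 283):
(-334 / 283)
  = -(334 / 283)    [283 ≡ 3 mod 4 ⇒ (-1 / 283) = -1]
  = -(51 / 283)    [334 ≡ 51 mod 283]
  = (283 / 51)    [QR: both ≡ 3 mod 4, sign flips]
  = (28 / 51)    [283 ≡ 28 mod 51]
  = (7 / 51)    [51 ≡ 3 mod 8 ⇒ (2 / 51)^2 = +1]
  = -(51 / 7)    [QR: both ≡ 3 mod 4, sign flips]
  = -(2 / 7)    [51 ≡ 2 mod 7]
  = -(1 / 7)    [7 ≡ 7 mod 8 ⇒ (2 / 7) = +1]
  = -1    [(1 / 7) = 1]
Second factor (309 / 283):
(309 / 283)
  = (26 / 283)    [309 ≡ 26 mod 283]
  = -(13 / 283)    [283 ≡ 3 mod 8 ⇒ (2 / 283) = -1]
  = -(283 / 13)    [QR: 13 ≡ 1 mod 4, sign kept]
  = -(10 / 13)    [283 ≡ 10 mod 13]
  = (5 / 13)    [13 ≡ 5 mod 8 ⇒ (2 / 13) = -1]
  = (13 / 5)    [QR: 5 ≡ 1 mod 4, sign kept]
  = (3 / 5)    [13 ≡ 3 mod 5]
  = (5 / 3)    [QR: 5 ≡ 1 mod 4, sign kept]
  = (2 / 3)    [5 ≡ 2 mod 3]
  = -(1 / 3)    [3 ≡ 3 mod 8 ⇒ (2 / 3) = -1]
  = -1    [(1 / 3) = 1]
Product: (-1)·(-1) = 1.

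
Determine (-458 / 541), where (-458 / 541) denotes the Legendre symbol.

(-458 / 541)
  = (83 / 541)    [-458 ≡ 83 mod 541]
  = (541 / 83)    [QR: 541 ≡ 1 mod 4, sign kept]
  = (43 / 83)    [541 ≡ 43 mod 83]
  = -(83 / 43)    [QR: both ≡ 3 mod 4, sign flips]
  = -(40 / 43)    [83 ≡ 40 mod 43]
  = (5 / 43)    [43 ≡ 3 mod 8 ⇒ (2 / 43)^3 = -1]
  = (43 / 5)    [QR: 5 ≡ 1 mod 4, sign kept]
  = (3 / 5)    [43 ≡ 3 mod 5]
  = (5 / 3)    [QR: 5 ≡ 1 mod 4, sign kept]
  = (2 / 3)    [5 ≡ 2 mod 3]
  = -(1 / 3)    [3 ≡ 3 mod 8 ⇒ (2 / 3) = -1]
  = -1    [(1 / 3) = 1]

-1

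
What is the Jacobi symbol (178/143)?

Reduce the numerator: 178 ≡ 35 (mod 143), so (178/143) = (35/143).
Both 35 ≡ 3 and 143 ≡ 3 (mod 4), so reciprocity gives (35/143) = -(143/35). Reduce: 143 ≡ 3 (mod 35). Now have -(3/35).
Both 3 ≡ 3 and 35 ≡ 3 (mod 4), so reciprocity gives (3/35) = -(35/3). Reduce: 35 ≡ 2 (mod 3). Now have (2/3).
Factor out 2: 2 = 2. Since 3 ≡ 3 (mod 8), (2/3) = -1. Now have -(1/3).
(1/3) = 1. Collecting the sign factors: -1.

-1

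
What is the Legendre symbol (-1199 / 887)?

-1

(-1199 / 887)
  = -(1199 / 887)    [887 ≡ 3 mod 4 ⇒ (-1 / 887) = -1]
  = -(312 / 887)    [1199 ≡ 312 mod 887]
  = -(39 / 887)    [887 ≡ 7 mod 8 ⇒ (2 / 887)^3 = +1]
  = (887 / 39)    [QR: both ≡ 3 mod 4, sign flips]
  = (29 / 39)    [887 ≡ 29 mod 39]
  = (39 / 29)    [QR: 29 ≡ 1 mod 4, sign kept]
  = (10 / 29)    [39 ≡ 10 mod 29]
  = -(5 / 29)    [29 ≡ 5 mod 8 ⇒ (2 / 29) = -1]
  = -(29 / 5)    [QR: 5 ≡ 1 mod 4, sign kept]
  = -(4 / 5)    [29 ≡ 4 mod 5]
  = -(1 / 5)    [5 ≡ 5 mod 8 ⇒ (2 / 5)^2 = +1]
  = -1    [(1 / 5) = 1]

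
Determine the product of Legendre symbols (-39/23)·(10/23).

By multiplicativity, (-39·10/23) = (-39/23)·(10/23).
First factor (-39/23):
(-39/23)
  = (7/23)    [-39 ≡ 7 mod 23]
  = -(23/7)    [QR: both ≡ 3 mod 4, sign flips]
  = -(2/7)    [23 ≡ 2 mod 7]
  = -(1/7)    [7 ≡ 7 mod 8 ⇒ (2/7) = +1]
  = -1    [(1/7) = 1]
Second factor (10/23):
(10/23)
  = (5/23)    [23 ≡ 7 mod 8 ⇒ (2/23) = +1]
  = (23/5)    [QR: 5 ≡ 1 mod 4, sign kept]
  = (3/5)    [23 ≡ 3 mod 5]
  = (5/3)    [QR: 5 ≡ 1 mod 4, sign kept]
  = (2/3)    [5 ≡ 2 mod 3]
  = -(1/3)    [3 ≡ 3 mod 8 ⇒ (2/3) = -1]
  = -1    [(1/3) = 1]
Product: (-1)·(-1) = 1.

1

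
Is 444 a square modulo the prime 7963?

yes

(444/7963)
  = (111/7963)    [7963 ≡ 3 mod 8 ⇒ (2/7963)^2 = +1]
  = -(7963/111)    [QR: both ≡ 3 mod 4, sign flips]
  = -(82/111)    [7963 ≡ 82 mod 111]
  = -(41/111)    [111 ≡ 7 mod 8 ⇒ (2/111) = +1]
  = -(111/41)    [QR: 41 ≡ 1 mod 4, sign kept]
  = -(29/41)    [111 ≡ 29 mod 41]
  = -(41/29)    [QR: 29 ≡ 1 mod 4, sign kept]
  = -(12/29)    [41 ≡ 12 mod 29]
  = -(3/29)    [29 ≡ 5 mod 8 ⇒ (2/29)^2 = +1]
  = -(29/3)    [QR: 29 ≡ 1 mod 4, sign kept]
  = -(2/3)    [29 ≡ 2 mod 3]
  = (1/3)    [3 ≡ 3 mod 8 ⇒ (2/3) = -1]
  = 1    [(1/3) = 1]
(444/7963) = 1, and 7963 is prime, so 444 is a quadratic residue mod 7963.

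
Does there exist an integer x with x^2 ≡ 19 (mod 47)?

no

(19|47)
  = -(47|19)    [QR: both ≡ 3 mod 4, sign flips]
  = -(9|19)    [47 ≡ 9 mod 19]
  = -(19|9)    [QR: 9 ≡ 1 mod 4, sign kept]
  = -(1|9)    [19 ≡ 1 mod 9]
  = -1    [(1|9) = 1]
(19|47) = -1, and 47 is prime, so 19 is not a quadratic residue mod 47.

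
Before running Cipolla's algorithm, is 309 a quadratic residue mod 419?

(309|419)
  = (419|309)    [QR: 309 ≡ 1 mod 4, sign kept]
  = (110|309)    [419 ≡ 110 mod 309]
  = -(55|309)    [309 ≡ 5 mod 8 ⇒ (2|309) = -1]
  = -(309|55)    [QR: 309 ≡ 1 mod 4, sign kept]
  = -(34|55)    [309 ≡ 34 mod 55]
  = -(17|55)    [55 ≡ 7 mod 8 ⇒ (2|55) = +1]
  = -(55|17)    [QR: 17 ≡ 1 mod 4, sign kept]
  = -(4|17)    [55 ≡ 4 mod 17]
  = -(1|17)    [17 ≡ 1 mod 8 ⇒ (2|17)^2 = +1]
  = -1    [(1|17) = 1]
(309|419) = -1, and 419 is prime, so 309 is not a quadratic residue mod 419.

no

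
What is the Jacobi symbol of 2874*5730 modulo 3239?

-1

By multiplicativity, (2874·5730|3239) = (2874|3239)·(5730|3239).
First factor (2874|3239):
Factor out 2: 2874 = 2·1437. Since 3239 ≡ 7 (mod 8), (2|3239) = +1. Now have (1437|3239).
1437 ≡ 1 (mod 4), so quadratic reciprocity gives (1437|3239) = (3239|1437). Reduce: 3239 ≡ 365 (mod 1437). Now have (365|1437).
365 ≡ 1 (mod 4), so quadratic reciprocity gives (365|1437) = (1437|365). Reduce: 1437 ≡ 342 (mod 365). Now have (342|365).
Factor out 2: 342 = 2·171. Since 365 ≡ 5 (mod 8), (2|365) = -1. Now have -(171|365).
365 ≡ 1 (mod 4), so quadratic reciprocity gives (171|365) = (365|171). Reduce: 365 ≡ 23 (mod 171). Now have -(23|171).
Both 23 ≡ 3 and 171 ≡ 3 (mod 4), so reciprocity gives (23|171) = -(171|23). Reduce: 171 ≡ 10 (mod 23). Now have (10|23).
Factor out 2: 10 = 2·5. Since 23 ≡ 7 (mod 8), (2|23) = +1. Now have (5|23).
5 ≡ 1 (mod 4), so quadratic reciprocity gives (5|23) = (23|5). Reduce: 23 ≡ 3 (mod 5). Now have (3|5).
5 ≡ 1 (mod 4), so quadratic reciprocity gives (3|5) = (5|3). Reduce: 5 ≡ 2 (mod 3). Now have (2|3).
Factor out 2: 2 = 2. Since 3 ≡ 3 (mod 8), (2|3) = -1. Now have -(1|3).
(1|3) = 1. Collecting the sign factors: -1.
Second factor (5730|3239):
Reduce the numerator: 5730 ≡ 2491 (mod 3239), so (5730|3239) = (2491|3239).
Both 2491 ≡ 3 and 3239 ≡ 3 (mod 4), so reciprocity gives (2491|3239) = -(3239|2491). Reduce: 3239 ≡ 748 (mod 2491). Now have -(748|2491).
Factor out 2: 748 = 2^2·187. Since 2491 ≡ 3 (mod 8), (2|2491) = -1, and (2|2491)^2 = +1. Now have -(187|2491).
Both 187 ≡ 3 and 2491 ≡ 3 (mod 4), so reciprocity gives (187|2491) = -(2491|187). Reduce: 2491 ≡ 60 (mod 187). Now have (60|187).
Factor out 2: 60 = 2^2·15. Since 187 ≡ 3 (mod 8), (2|187) = -1, and (2|187)^2 = +1. Now have (15|187).
Both 15 ≡ 3 and 187 ≡ 3 (mod 4), so reciprocity gives (15|187) = -(187|15). Reduce: 187 ≡ 7 (mod 15). Now have -(7|15).
Both 7 ≡ 3 and 15 ≡ 3 (mod 4), so reciprocity gives (7|15) = -(15|7). Reduce: 15 ≡ 1 (mod 7). Now have (1|7).
(1|7) = 1. Collecting the sign factors: 1.
Product: (-1)·(1) = -1.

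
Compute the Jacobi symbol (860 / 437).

1

Reduce the numerator: 860 ≡ 423 (mod 437), so (860 / 437) = (423 / 437).
437 ≡ 1 (mod 4), so quadratic reciprocity gives (423 / 437) = (437 / 423). Reduce: 437 ≡ 14 (mod 423). Now have (14 / 423).
Factor out 2: 14 = 2·7. Since 423 ≡ 7 (mod 8), (2 / 423) = +1. Now have (7 / 423).
Both 7 ≡ 3 and 423 ≡ 3 (mod 4), so reciprocity gives (7 / 423) = -(423 / 7). Reduce: 423 ≡ 3 (mod 7). Now have -(3 / 7).
Both 3 ≡ 3 and 7 ≡ 3 (mod 4), so reciprocity gives (3 / 7) = -(7 / 3). Reduce: 7 ≡ 1 (mod 3). Now have (1 / 3).
(1 / 3) = 1. Collecting the sign factors: 1.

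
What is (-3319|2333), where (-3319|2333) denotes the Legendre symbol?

-1

(-3319|2333)
  = (1347|2333)    [-3319 ≡ 1347 mod 2333]
  = (2333|1347)    [QR: 2333 ≡ 1 mod 4, sign kept]
  = (986|1347)    [2333 ≡ 986 mod 1347]
  = -(493|1347)    [1347 ≡ 3 mod 8 ⇒ (2|1347) = -1]
  = -(1347|493)    [QR: 493 ≡ 1 mod 4, sign kept]
  = -(361|493)    [1347 ≡ 361 mod 493]
  = -(493|361)    [QR: 361 ≡ 1 mod 4, sign kept]
  = -(132|361)    [493 ≡ 132 mod 361]
  = -(33|361)    [361 ≡ 1 mod 8 ⇒ (2|361)^2 = +1]
  = -(361|33)    [QR: 33 ≡ 1 mod 4, sign kept]
  = -(31|33)    [361 ≡ 31 mod 33]
  = -(33|31)    [QR: 33 ≡ 1 mod 4, sign kept]
  = -(2|31)    [33 ≡ 2 mod 31]
  = -(1|31)    [31 ≡ 7 mod 8 ⇒ (2|31) = +1]
  = -1    [(1|31) = 1]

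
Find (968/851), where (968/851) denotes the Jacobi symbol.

-1

Reduce the numerator: 968 ≡ 117 (mod 851), so (968/851) = (117/851).
117 ≡ 1 (mod 4), so quadratic reciprocity gives (117/851) = (851/117). Reduce: 851 ≡ 32 (mod 117). Now have (32/117).
Factor out 2: 32 = 2^5. Since 117 ≡ 5 (mod 8), (2/117) = -1, and (2/117)^5 = -1. Now have -(1/117).
(1/117) = 1. Collecting the sign factors: -1.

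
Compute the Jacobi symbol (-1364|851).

Reduce the numerator: -1364 ≡ 338 (mod 851), so (-1364|851) = (338|851).
Factor out 2: 338 = 2·169. Since 851 ≡ 3 (mod 8), (2|851) = -1. Now have -(169|851).
169 ≡ 1 (mod 4), so quadratic reciprocity gives (169|851) = (851|169). Reduce: 851 ≡ 6 (mod 169). Now have -(6|169).
Factor out 2: 6 = 2·3. Since 169 ≡ 1 (mod 8), (2|169) = +1. Now have -(3|169).
169 ≡ 1 (mod 4), so quadratic reciprocity gives (3|169) = (169|3). Reduce: 169 ≡ 1 (mod 3). Now have -(1|3).
(1|3) = 1. Collecting the sign factors: -1.

-1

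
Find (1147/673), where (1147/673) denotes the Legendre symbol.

(1147/673)
  = (474/673)    [1147 ≡ 474 mod 673]
  = (237/673)    [673 ≡ 1 mod 8 ⇒ (2/673) = +1]
  = (673/237)    [QR: 237 ≡ 1 mod 4, sign kept]
  = (199/237)    [673 ≡ 199 mod 237]
  = (237/199)    [QR: 237 ≡ 1 mod 4, sign kept]
  = (38/199)    [237 ≡ 38 mod 199]
  = (19/199)    [199 ≡ 7 mod 8 ⇒ (2/199) = +1]
  = -(199/19)    [QR: both ≡ 3 mod 4, sign flips]
  = -(9/19)    [199 ≡ 9 mod 19]
  = -(19/9)    [QR: 9 ≡ 1 mod 4, sign kept]
  = -(1/9)    [19 ≡ 1 mod 9]
  = -1    [(1/9) = 1]

-1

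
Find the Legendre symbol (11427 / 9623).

Reduce the numerator: 11427 ≡ 1804 (mod 9623), so (11427 / 9623) = (1804 / 9623).
Factor out 2: 1804 = 2^2·451. Since 9623 ≡ 7 (mod 8), (2 / 9623) = +1, and (2 / 9623)^2 = +1. Now have (451 / 9623).
Both 451 ≡ 3 and 9623 ≡ 3 (mod 4), so reciprocity gives (451 / 9623) = -(9623 / 451). Reduce: 9623 ≡ 152 (mod 451). Now have -(152 / 451).
Factor out 2: 152 = 2^3·19. Since 451 ≡ 3 (mod 8), (2 / 451) = -1, and (2 / 451)^3 = -1. Now have (19 / 451).
Both 19 ≡ 3 and 451 ≡ 3 (mod 4), so reciprocity gives (19 / 451) = -(451 / 19). Reduce: 451 ≡ 14 (mod 19). Now have -(14 / 19).
Factor out 2: 14 = 2·7. Since 19 ≡ 3 (mod 8), (2 / 19) = -1. Now have (7 / 19).
Both 7 ≡ 3 and 19 ≡ 3 (mod 4), so reciprocity gives (7 / 19) = -(19 / 7). Reduce: 19 ≡ 5 (mod 7). Now have -(5 / 7).
5 ≡ 1 (mod 4), so quadratic reciprocity gives (5 / 7) = (7 / 5). Reduce: 7 ≡ 2 (mod 5). Now have -(2 / 5).
Factor out 2: 2 = 2. Since 5 ≡ 5 (mod 8), (2 / 5) = -1. Now have (1 / 5).
(1 / 5) = 1. Collecting the sign factors: 1.

1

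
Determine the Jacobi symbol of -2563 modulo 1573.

Pull out -1: (-2563/1573) = (-1/1573)·(2563/1573). Since 1573 ≡ 1 (mod 4), (-1/1573) = +1. Now have (2563/1573).
Reduce the numerator: 2563 ≡ 990 (mod 1573), so (2563/1573) = (990/1573).
Factor out 2: 990 = 2·495. Since 1573 ≡ 5 (mod 8), (2/1573) = -1. Now have -(495/1573).
1573 ≡ 1 (mod 4), so quadratic reciprocity gives (495/1573) = (1573/495). Reduce: 1573 ≡ 88 (mod 495). Now have -(88/495).
Factor out 2: 88 = 2^3·11. Since 495 ≡ 7 (mod 8), (2/495) = +1, and (2/495)^3 = +1. Now have -(11/495).
Both 11 ≡ 3 and 495 ≡ 3 (mod 4), so reciprocity gives (11/495) = -(495/11). Reduce: 495 ≡ 0 (mod 11). Now have (0/11).
The numerator is now 0 with denominator 11 > 1: the symbol is 0.

0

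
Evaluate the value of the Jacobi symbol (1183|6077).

1

6077 ≡ 1 (mod 4), so quadratic reciprocity gives (1183|6077) = (6077|1183). Reduce: 6077 ≡ 162 (mod 1183). Now have (162|1183).
Factor out 2: 162 = 2·81. Since 1183 ≡ 7 (mod 8), (2|1183) = +1. Now have (81|1183).
81 ≡ 1 (mod 4), so quadratic reciprocity gives (81|1183) = (1183|81). Reduce: 1183 ≡ 49 (mod 81). Now have (49|81).
49 ≡ 1 (mod 4), so quadratic reciprocity gives (49|81) = (81|49). Reduce: 81 ≡ 32 (mod 49). Now have (32|49).
Factor out 2: 32 = 2^5. Since 49 ≡ 1 (mod 8), (2|49) = +1, and (2|49)^5 = +1. Now have (1|49).
(1|49) = 1. Collecting the sign factors: 1.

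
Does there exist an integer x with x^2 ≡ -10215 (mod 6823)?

Pull out -1: (-10215/6823) = (-1/6823)·(10215/6823). Since 6823 ≡ 3 (mod 4), (-1/6823) = -1. Now have -(10215/6823).
Reduce the numerator: 10215 ≡ 3392 (mod 6823), so (10215/6823) = (3392/6823).
Factor out 2: 3392 = 2^6·53. Since 6823 ≡ 7 (mod 8), (2/6823) = +1, and (2/6823)^6 = +1. Now have -(53/6823).
53 ≡ 1 (mod 4), so quadratic reciprocity gives (53/6823) = (6823/53). Reduce: 6823 ≡ 39 (mod 53). Now have -(39/53).
53 ≡ 1 (mod 4), so quadratic reciprocity gives (39/53) = (53/39). Reduce: 53 ≡ 14 (mod 39). Now have -(14/39).
Factor out 2: 14 = 2·7. Since 39 ≡ 7 (mod 8), (2/39) = +1. Now have -(7/39).
Both 7 ≡ 3 and 39 ≡ 3 (mod 4), so reciprocity gives (7/39) = -(39/7). Reduce: 39 ≡ 4 (mod 7). Now have (4/7).
Factor out 2: 4 = 2^2. Since 7 ≡ 7 (mod 8), (2/7) = +1, and (2/7)^2 = +1. Now have (1/7).
(1/7) = 1. Collecting the sign factors: 1.
(-10215/6823) = 1, and 6823 is prime, so -10215 is a quadratic residue mod 6823.

yes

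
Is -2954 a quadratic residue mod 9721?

Pull out -1: (-2954/9721) = (-1/9721)·(2954/9721). Since 9721 ≡ 1 (mod 4), (-1/9721) = +1. Now have (2954/9721).
Factor out 2: 2954 = 2·1477. Since 9721 ≡ 1 (mod 8), (2/9721) = +1. Now have (1477/9721).
1477 ≡ 1 (mod 4), so quadratic reciprocity gives (1477/9721) = (9721/1477). Reduce: 9721 ≡ 859 (mod 1477). Now have (859/1477).
1477 ≡ 1 (mod 4), so quadratic reciprocity gives (859/1477) = (1477/859). Reduce: 1477 ≡ 618 (mod 859). Now have (618/859).
Factor out 2: 618 = 2·309. Since 859 ≡ 3 (mod 8), (2/859) = -1. Now have -(309/859).
309 ≡ 1 (mod 4), so quadratic reciprocity gives (309/859) = (859/309). Reduce: 859 ≡ 241 (mod 309). Now have -(241/309).
241 ≡ 1 (mod 4), so quadratic reciprocity gives (241/309) = (309/241). Reduce: 309 ≡ 68 (mod 241). Now have -(68/241).
Factor out 2: 68 = 2^2·17. Since 241 ≡ 1 (mod 8), (2/241) = +1, and (2/241)^2 = +1. Now have -(17/241).
17 ≡ 1 (mod 4), so quadratic reciprocity gives (17/241) = (241/17). Reduce: 241 ≡ 3 (mod 17). Now have -(3/17).
17 ≡ 1 (mod 4), so quadratic reciprocity gives (3/17) = (17/3). Reduce: 17 ≡ 2 (mod 3). Now have -(2/3).
Factor out 2: 2 = 2. Since 3 ≡ 3 (mod 8), (2/3) = -1. Now have (1/3).
(1/3) = 1. Collecting the sign factors: 1.
(-2954/9721) = 1, and 9721 is prime, so -2954 is a quadratic residue mod 9721.

yes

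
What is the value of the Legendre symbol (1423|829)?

-1

(1423|829)
  = (594|829)    [1423 ≡ 594 mod 829]
  = -(297|829)    [829 ≡ 5 mod 8 ⇒ (2|829) = -1]
  = -(829|297)    [QR: 297 ≡ 1 mod 4, sign kept]
  = -(235|297)    [829 ≡ 235 mod 297]
  = -(297|235)    [QR: 297 ≡ 1 mod 4, sign kept]
  = -(62|235)    [297 ≡ 62 mod 235]
  = (31|235)    [235 ≡ 3 mod 8 ⇒ (2|235) = -1]
  = -(235|31)    [QR: both ≡ 3 mod 4, sign flips]
  = -(18|31)    [235 ≡ 18 mod 31]
  = -(9|31)    [31 ≡ 7 mod 8 ⇒ (2|31) = +1]
  = -(31|9)    [QR: 9 ≡ 1 mod 4, sign kept]
  = -(4|9)    [31 ≡ 4 mod 9]
  = -(1|9)    [9 ≡ 1 mod 8 ⇒ (2|9)^2 = +1]
  = -1    [(1|9) = 1]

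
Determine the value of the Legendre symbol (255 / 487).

-1

(255 / 487)
  = -(487 / 255)    [QR: both ≡ 3 mod 4, sign flips]
  = -(232 / 255)    [487 ≡ 232 mod 255]
  = -(29 / 255)    [255 ≡ 7 mod 8 ⇒ (2 / 255)^3 = +1]
  = -(255 / 29)    [QR: 29 ≡ 1 mod 4, sign kept]
  = -(23 / 29)    [255 ≡ 23 mod 29]
  = -(29 / 23)    [QR: 29 ≡ 1 mod 4, sign kept]
  = -(6 / 23)    [29 ≡ 6 mod 23]
  = -(3 / 23)    [23 ≡ 7 mod 8 ⇒ (2 / 23) = +1]
  = (23 / 3)    [QR: both ≡ 3 mod 4, sign flips]
  = (2 / 3)    [23 ≡ 2 mod 3]
  = -(1 / 3)    [3 ≡ 3 mod 8 ⇒ (2 / 3) = -1]
  = -1    [(1 / 3) = 1]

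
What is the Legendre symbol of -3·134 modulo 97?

By multiplicativity, (-3·134 / 97) = (-3 / 97)·(134 / 97).
First factor (-3 / 97):
Pull out -1: (-3 / 97) = (-1 / 97)·(3 / 97). Since 97 ≡ 1 (mod 4), (-1 / 97) = +1. Now have (3 / 97).
97 ≡ 1 (mod 4), so quadratic reciprocity gives (3 / 97) = (97 / 3). Reduce: 97 ≡ 1 (mod 3). Now have (1 / 3).
(1 / 3) = 1. Collecting the sign factors: 1.
Second factor (134 / 97):
Reduce the numerator: 134 ≡ 37 (mod 97), so (134 / 97) = (37 / 97).
37 ≡ 1 (mod 4), so quadratic reciprocity gives (37 / 97) = (97 / 37). Reduce: 97 ≡ 23 (mod 37). Now have (23 / 37).
37 ≡ 1 (mod 4), so quadratic reciprocity gives (23 / 37) = (37 / 23). Reduce: 37 ≡ 14 (mod 23). Now have (14 / 23).
Factor out 2: 14 = 2·7. Since 23 ≡ 7 (mod 8), (2 / 23) = +1. Now have (7 / 23).
Both 7 ≡ 3 and 23 ≡ 3 (mod 4), so reciprocity gives (7 / 23) = -(23 / 7). Reduce: 23 ≡ 2 (mod 7). Now have -(2 / 7).
Factor out 2: 2 = 2. Since 7 ≡ 7 (mod 8), (2 / 7) = +1. Now have -(1 / 7).
(1 / 7) = 1. Collecting the sign factors: -1.
Product: (1)·(-1) = -1.

-1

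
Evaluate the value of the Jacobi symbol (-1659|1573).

Reduce the numerator: -1659 ≡ 1487 (mod 1573), so (-1659|1573) = (1487|1573).
1573 ≡ 1 (mod 4), so quadratic reciprocity gives (1487|1573) = (1573|1487). Reduce: 1573 ≡ 86 (mod 1487). Now have (86|1487).
Factor out 2: 86 = 2·43. Since 1487 ≡ 7 (mod 8), (2|1487) = +1. Now have (43|1487).
Both 43 ≡ 3 and 1487 ≡ 3 (mod 4), so reciprocity gives (43|1487) = -(1487|43). Reduce: 1487 ≡ 25 (mod 43). Now have -(25|43).
25 ≡ 1 (mod 4), so quadratic reciprocity gives (25|43) = (43|25). Reduce: 43 ≡ 18 (mod 25). Now have -(18|25).
Factor out 2: 18 = 2·9. Since 25 ≡ 1 (mod 8), (2|25) = +1. Now have -(9|25).
9 ≡ 1 (mod 4), so quadratic reciprocity gives (9|25) = (25|9). Reduce: 25 ≡ 7 (mod 9). Now have -(7|9).
9 ≡ 1 (mod 4), so quadratic reciprocity gives (7|9) = (9|7). Reduce: 9 ≡ 2 (mod 7). Now have -(2|7).
Factor out 2: 2 = 2. Since 7 ≡ 7 (mod 8), (2|7) = +1. Now have -(1|7).
(1|7) = 1. Collecting the sign factors: -1.

-1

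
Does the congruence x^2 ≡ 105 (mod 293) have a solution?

(105/293)
  = (293/105)    [QR: 105 ≡ 1 mod 4, sign kept]
  = (83/105)    [293 ≡ 83 mod 105]
  = (105/83)    [QR: 105 ≡ 1 mod 4, sign kept]
  = (22/83)    [105 ≡ 22 mod 83]
  = -(11/83)    [83 ≡ 3 mod 8 ⇒ (2/83) = -1]
  = (83/11)    [QR: both ≡ 3 mod 4, sign flips]
  = (6/11)    [83 ≡ 6 mod 11]
  = -(3/11)    [11 ≡ 3 mod 8 ⇒ (2/11) = -1]
  = (11/3)    [QR: both ≡ 3 mod 4, sign flips]
  = (2/3)    [11 ≡ 2 mod 3]
  = -(1/3)    [3 ≡ 3 mod 8 ⇒ (2/3) = -1]
  = -1    [(1/3) = 1]
(105/293) = -1, and 293 is prime, so 105 is not a quadratic residue mod 293.

no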